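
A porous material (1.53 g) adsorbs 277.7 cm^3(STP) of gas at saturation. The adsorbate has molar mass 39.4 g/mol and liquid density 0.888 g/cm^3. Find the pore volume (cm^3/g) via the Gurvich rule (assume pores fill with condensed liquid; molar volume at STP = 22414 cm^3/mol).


Moles adsorbed n = V_ads / 22414 = 277.7 / 22414 = 1.238958e-02 mol
Liquid volume V_liq = n * M / rho_liq = 1.238958e-02 * 39.4 / 0.888 = 0.54972 cm^3
Specific pore volume V_pore = V_liq / m_sample = 0.54972 / 1.53
V_pore = 0.3593 cm^3/g

0.3593


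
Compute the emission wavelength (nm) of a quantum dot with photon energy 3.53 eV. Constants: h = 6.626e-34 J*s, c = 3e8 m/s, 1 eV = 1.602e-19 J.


Convert energy: E = 3.53 eV = 3.53 * 1.602e-19 = 5.65506e-19 J
lambda = h*c / E = 6.626e-34 * 3e8 / 5.65506e-19
lambda = 3.51508e-07 m = 351.5 nm

351.5


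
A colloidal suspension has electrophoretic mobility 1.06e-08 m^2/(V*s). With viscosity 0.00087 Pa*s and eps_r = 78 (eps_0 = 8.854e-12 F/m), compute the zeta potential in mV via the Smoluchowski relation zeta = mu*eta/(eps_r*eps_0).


Smoluchowski equation: zeta = mu * eta / (eps_r * eps_0)
zeta = 1.06e-08 * 0.00087 / (78 * 8.854e-12)
zeta = 0.013353 V = 13.35 mV

13.35


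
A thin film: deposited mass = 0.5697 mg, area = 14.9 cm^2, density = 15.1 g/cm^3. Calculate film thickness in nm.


Convert: m = 0.5697 mg = 5.6970e-07 kg, A = 14.9 cm^2 = 1.4900e-03 m^2, rho = 15.1 g/cm^3 = 15100 kg/m^3
t = m / (A * rho)
t = 5.6970e-07 / (1.4900e-03 * 15100)
t = 2.5321e-08 m = 25.3 nm

25.3


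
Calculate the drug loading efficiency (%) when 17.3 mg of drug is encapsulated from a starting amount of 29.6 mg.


Drug loading efficiency = (drug loaded / drug initial) * 100
DLE = 17.3 / 29.6 * 100
DLE = 0.5845 * 100
DLE = 58.45%

58.45


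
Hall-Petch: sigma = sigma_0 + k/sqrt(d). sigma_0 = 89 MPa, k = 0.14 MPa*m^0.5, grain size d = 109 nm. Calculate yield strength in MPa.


d = 109 nm = 1.09e-07 m
sqrt(d) = 0.0003301515
Hall-Petch contribution = k / sqrt(d) = 0.14 / 0.0003301515 = 424.0 MPa
sigma = sigma_0 + k/sqrt(d) = 89 + 424.0 = 513.0 MPa

513.0


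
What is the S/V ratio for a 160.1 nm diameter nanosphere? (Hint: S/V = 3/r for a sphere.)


Radius r = 160.1/2 = 80.05 nm
S/V = 3 / r = 3 / 80.05
S/V = 0.0375 nm^-1

0.0375


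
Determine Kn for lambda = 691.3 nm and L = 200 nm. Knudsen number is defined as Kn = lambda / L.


Knudsen number Kn = lambda / L
Kn = 691.3 / 200
Kn = 3.4565

3.4565


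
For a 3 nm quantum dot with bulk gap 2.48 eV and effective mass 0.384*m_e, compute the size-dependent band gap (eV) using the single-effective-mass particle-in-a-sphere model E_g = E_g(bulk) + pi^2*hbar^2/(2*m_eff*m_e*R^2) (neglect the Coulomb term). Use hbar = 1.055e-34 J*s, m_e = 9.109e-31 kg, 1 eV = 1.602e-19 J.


Radius R = 3/2 nm = 1.5e-09 m
Confinement energy dE = pi^2 * hbar^2 / (2 * m_eff * m_e * R^2)
dE = pi^2 * (1.055e-34)^2 / (2 * 0.384 * 9.109e-31 * (1.5e-09)^2) J, divided by 1.602e-19 J/eV
dE = 0.4356 eV
Total band gap = E_g(bulk) + dE = 2.48 + 0.4356 = 2.9156 eV

2.9156


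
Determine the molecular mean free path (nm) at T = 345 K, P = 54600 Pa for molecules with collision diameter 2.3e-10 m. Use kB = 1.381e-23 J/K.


Mean free path: lambda = kB*T / (sqrt(2) * pi * d^2 * P)
lambda = 1.381e-23 * 345 / (sqrt(2) * pi * (2.3e-10)^2 * 54600)
lambda = 3.71278e-07 m
lambda = 371.28 nm

371.28


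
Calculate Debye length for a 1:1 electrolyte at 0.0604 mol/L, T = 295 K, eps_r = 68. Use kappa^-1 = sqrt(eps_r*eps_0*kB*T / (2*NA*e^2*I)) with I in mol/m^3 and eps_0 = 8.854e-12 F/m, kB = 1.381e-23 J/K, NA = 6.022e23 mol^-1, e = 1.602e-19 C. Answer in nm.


Ionic strength I = 0.0604 * 1^2 * 1000 = 60.4 mol/m^3
kappa^-1 = sqrt(68 * 8.854e-12 * 1.381e-23 * 295 / (2 * 6.022e23 * (1.602e-19)^2 * 60.4))
kappa^-1 = 1.146 nm

1.146


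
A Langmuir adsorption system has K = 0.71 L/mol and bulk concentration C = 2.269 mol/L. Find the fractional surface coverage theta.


Langmuir isotherm: theta = K*C / (1 + K*C)
K*C = 0.71 * 2.269 = 1.61099
theta = 1.61099 / (1 + 1.61099) = 1.61099 / 2.61099
theta = 0.617

0.617


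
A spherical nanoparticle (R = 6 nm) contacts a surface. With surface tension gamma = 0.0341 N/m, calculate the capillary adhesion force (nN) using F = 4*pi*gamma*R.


Convert radius: R = 6 nm = 6e-09 m
F = 4 * pi * gamma * R
F = 4 * pi * 0.0341 * 6e-09
F = 2.57108e-09 N = 2.5711 nN

2.5711


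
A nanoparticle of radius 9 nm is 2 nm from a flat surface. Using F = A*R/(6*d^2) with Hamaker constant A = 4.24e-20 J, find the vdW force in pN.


Convert to SI: R = 9 nm = 9e-09 m, d = 2 nm = 2e-09 m
F = A * R / (6 * d^2)
F = 4.24e-20 * 9e-09 / (6 * (2e-09)^2)
F = 1.59e-11 N = 15.9 pN

15.9


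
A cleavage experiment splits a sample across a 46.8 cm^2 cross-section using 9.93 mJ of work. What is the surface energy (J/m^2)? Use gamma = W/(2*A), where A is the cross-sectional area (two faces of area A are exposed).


Convert: A = 46.8 cm^2 = 0.00468 m^2, W = 9.93 mJ = 0.00993 J
Cleaving exposes two faces of area A, so total new surface = 2*A and gamma = W / (2*A)
gamma = 0.00993 / (2 * 0.00468)
gamma = 1.061 J/m^2

1.061


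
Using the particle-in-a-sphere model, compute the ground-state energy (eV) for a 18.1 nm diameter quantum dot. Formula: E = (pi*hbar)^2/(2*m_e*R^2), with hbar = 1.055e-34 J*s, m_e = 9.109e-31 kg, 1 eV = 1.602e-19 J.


Radius R = 18.1/2 = 9.05 nm = 9.05e-09 m
E = (pi * 1.055e-34)^2 / (2 * 9.109e-31 * (9.05e-09)^2)
E(J) = 7.36219e-22
E = E(J) / 1.602e-19 = 0.0046 eV

0.0046


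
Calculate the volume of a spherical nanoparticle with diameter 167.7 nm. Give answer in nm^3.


Radius r = 167.7/2 = 83.85 nm
Volume V = (4/3) * pi * r^3
V = (4/3) * pi * (83.85)^3
V = 2469436.2 nm^3

2469436.2


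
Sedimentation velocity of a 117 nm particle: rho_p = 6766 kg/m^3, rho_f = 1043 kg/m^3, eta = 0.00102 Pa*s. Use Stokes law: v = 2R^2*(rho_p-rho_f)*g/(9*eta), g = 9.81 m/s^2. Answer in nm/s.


Radius R = 117/2 nm = 5.85e-08 m
Density difference = 6766 - 1043 = 5723 kg/m^3
v = 2 * R^2 * (rho_p - rho_f) * g / (9 * eta)
v = 2 * (5.85e-08)^2 * 5723 * 9.81 / (9 * 0.00102)
v = 4.18593e-08 m/s = 41.8593 nm/s

41.8593


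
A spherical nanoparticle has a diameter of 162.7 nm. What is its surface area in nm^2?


Radius r = 162.7/2 = 81.35 nm
Surface area SA = 4 * pi * r^2
SA = 4 * pi * (81.35)^2
SA = 83162.01 nm^2

83162.01


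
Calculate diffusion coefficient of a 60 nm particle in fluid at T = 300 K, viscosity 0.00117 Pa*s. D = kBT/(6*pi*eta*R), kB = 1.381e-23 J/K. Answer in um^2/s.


Radius R = 60/2 = 30 nm = 3e-08 m
D = kB*T / (6*pi*eta*R)
D = 1.381e-23 * 300 / (6 * pi * 0.00117 * 3e-08)
D = 6.26191e-12 m^2/s = 6.262 um^2/s

6.262


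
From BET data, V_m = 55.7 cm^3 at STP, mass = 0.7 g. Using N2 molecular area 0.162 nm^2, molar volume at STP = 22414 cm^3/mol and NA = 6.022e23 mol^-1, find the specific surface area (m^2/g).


Number of moles in monolayer = V_m / 22414 = 55.7 / 22414 = 0.00248505
Number of molecules = moles * NA = 0.00248505 * 6.022e23
SA = molecules * sigma / mass
SA = (55.7 / 22414) * 6.022e23 * 0.162e-18 / 0.7
SA = 346.3 m^2/g

346.3


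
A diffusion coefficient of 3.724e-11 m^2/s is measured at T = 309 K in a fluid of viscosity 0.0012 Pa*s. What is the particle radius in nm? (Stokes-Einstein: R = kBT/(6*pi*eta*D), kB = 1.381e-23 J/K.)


Stokes-Einstein: R = kB*T / (6*pi*eta*D)
R = 1.381e-23 * 309 / (6 * pi * 0.0012 * 3.724e-11)
R = 5.06594e-09 m = 5.07 nm

5.07


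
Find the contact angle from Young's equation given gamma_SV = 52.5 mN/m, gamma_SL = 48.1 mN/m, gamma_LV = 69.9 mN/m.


cos(theta) = (gamma_SV - gamma_SL) / gamma_LV
cos(theta) = (52.5 - 48.1) / 69.9
cos(theta) = 0.062947
theta = arccos(0.062947) = 86.39 degrees

86.39


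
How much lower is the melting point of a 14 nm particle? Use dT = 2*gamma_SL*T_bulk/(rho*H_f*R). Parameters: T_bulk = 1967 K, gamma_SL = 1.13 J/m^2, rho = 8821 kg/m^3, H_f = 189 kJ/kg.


Radius R = 14/2 = 7 nm = 7e-09 m
Convert H_f = 189 kJ/kg = 189000 J/kg
dT = 2 * gamma_SL * T_bulk / (rho * H_f * R)
dT = 2 * 1.13 * 1967 / (8821 * 189000 * 7e-09)
dT = 380.9 K

380.9


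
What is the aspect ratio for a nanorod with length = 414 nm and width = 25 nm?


Aspect ratio AR = length / diameter
AR = 414 / 25
AR = 16.56

16.56


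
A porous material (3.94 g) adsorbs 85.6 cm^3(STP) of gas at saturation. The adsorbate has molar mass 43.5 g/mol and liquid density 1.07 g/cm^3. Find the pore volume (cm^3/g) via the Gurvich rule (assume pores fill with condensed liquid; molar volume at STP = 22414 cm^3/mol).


Moles adsorbed n = V_ads / 22414 = 85.6 / 22414 = 3.819042e-03 mol
Liquid volume V_liq = n * M / rho_liq = 3.819042e-03 * 43.5 / 1.07 = 0.15526 cm^3
Specific pore volume V_pore = V_liq / m_sample = 0.15526 / 3.94
V_pore = 0.0394 cm^3/g

0.0394


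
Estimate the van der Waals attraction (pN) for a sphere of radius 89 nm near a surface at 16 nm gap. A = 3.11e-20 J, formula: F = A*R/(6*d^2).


Convert to SI: R = 89 nm = 8.9e-08 m, d = 16 nm = 1.6e-08 m
F = A * R / (6 * d^2)
F = 3.11e-20 * 8.9e-08 / (6 * (1.6e-08)^2)
F = 1.80202e-12 N = 1.802 pN

1.802


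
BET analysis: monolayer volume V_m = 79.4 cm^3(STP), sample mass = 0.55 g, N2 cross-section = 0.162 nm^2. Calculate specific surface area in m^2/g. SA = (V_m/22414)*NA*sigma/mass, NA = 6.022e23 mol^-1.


Number of moles in monolayer = V_m / 22414 = 79.4 / 22414 = 0.00354243
Number of molecules = moles * NA = 0.00354243 * 6.022e23
SA = molecules * sigma / mass
SA = (79.4 / 22414) * 6.022e23 * 0.162e-18 / 0.55
SA = 628.3 m^2/g

628.3


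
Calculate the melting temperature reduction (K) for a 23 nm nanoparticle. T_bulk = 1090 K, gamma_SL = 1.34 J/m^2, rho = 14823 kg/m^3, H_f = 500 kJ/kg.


Radius R = 23/2 = 11.5 nm = 1.15e-08 m
Convert H_f = 500 kJ/kg = 500000 J/kg
dT = 2 * gamma_SL * T_bulk / (rho * H_f * R)
dT = 2 * 1.34 * 1090 / (14823 * 500000 * 1.15e-08)
dT = 34.3 K

34.3


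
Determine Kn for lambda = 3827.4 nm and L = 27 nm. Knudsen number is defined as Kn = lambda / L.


Knudsen number Kn = lambda / L
Kn = 3827.4 / 27
Kn = 141.7556

141.7556


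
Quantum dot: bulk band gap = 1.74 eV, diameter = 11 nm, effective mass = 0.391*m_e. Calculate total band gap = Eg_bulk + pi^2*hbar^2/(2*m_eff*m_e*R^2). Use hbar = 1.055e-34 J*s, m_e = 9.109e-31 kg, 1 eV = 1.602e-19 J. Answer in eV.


Radius R = 11/2 nm = 5.5e-09 m
Confinement energy dE = pi^2 * hbar^2 / (2 * m_eff * m_e * R^2)
dE = pi^2 * (1.055e-34)^2 / (2 * 0.391 * 9.109e-31 * (5.5e-09)^2) J, divided by 1.602e-19 J/eV
dE = 0.0318 eV
Total band gap = E_g(bulk) + dE = 1.74 + 0.0318 = 1.7718 eV

1.7718


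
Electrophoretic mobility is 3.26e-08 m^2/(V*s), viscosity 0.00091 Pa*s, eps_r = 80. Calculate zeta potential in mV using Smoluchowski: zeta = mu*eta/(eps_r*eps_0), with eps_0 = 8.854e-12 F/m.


Smoluchowski equation: zeta = mu * eta / (eps_r * eps_0)
zeta = 3.26e-08 * 0.00091 / (80 * 8.854e-12)
zeta = 0.041882 V = 41.88 mV

41.88


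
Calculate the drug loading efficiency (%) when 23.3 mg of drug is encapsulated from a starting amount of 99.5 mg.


Drug loading efficiency = (drug loaded / drug initial) * 100
DLE = 23.3 / 99.5 * 100
DLE = 0.2342 * 100
DLE = 23.42%

23.42


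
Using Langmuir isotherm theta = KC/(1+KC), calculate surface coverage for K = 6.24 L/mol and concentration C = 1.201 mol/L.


Langmuir isotherm: theta = K*C / (1 + K*C)
K*C = 6.24 * 1.201 = 7.49424
theta = 7.49424 / (1 + 7.49424) = 7.49424 / 8.49424
theta = 0.8823

0.8823


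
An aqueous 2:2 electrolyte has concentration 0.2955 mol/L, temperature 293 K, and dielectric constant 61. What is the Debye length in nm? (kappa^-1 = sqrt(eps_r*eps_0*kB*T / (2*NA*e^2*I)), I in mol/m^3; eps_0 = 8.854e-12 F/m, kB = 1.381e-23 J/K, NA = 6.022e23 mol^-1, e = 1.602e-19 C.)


Ionic strength I = 0.2955 * 2^2 * 1000 = 1182 mol/m^3
kappa^-1 = sqrt(61 * 8.854e-12 * 1.381e-23 * 293 / (2 * 6.022e23 * (1.602e-19)^2 * 1182))
kappa^-1 = 0.245 nm

0.245


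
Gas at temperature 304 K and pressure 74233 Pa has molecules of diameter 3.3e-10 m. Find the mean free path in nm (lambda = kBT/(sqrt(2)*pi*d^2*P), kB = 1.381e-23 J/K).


Mean free path: lambda = kB*T / (sqrt(2) * pi * d^2 * P)
lambda = 1.381e-23 * 304 / (sqrt(2) * pi * (3.3e-10)^2 * 74233)
lambda = 1.1689e-07 m
lambda = 116.89 nm

116.89


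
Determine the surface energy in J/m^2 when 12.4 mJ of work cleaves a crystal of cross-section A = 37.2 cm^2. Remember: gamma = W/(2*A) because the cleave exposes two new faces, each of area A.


Convert: A = 37.2 cm^2 = 0.00372 m^2, W = 12.4 mJ = 0.0124 J
Cleaving exposes two faces of area A, so total new surface = 2*A and gamma = W / (2*A)
gamma = 0.0124 / (2 * 0.00372)
gamma = 1.667 J/m^2

1.667


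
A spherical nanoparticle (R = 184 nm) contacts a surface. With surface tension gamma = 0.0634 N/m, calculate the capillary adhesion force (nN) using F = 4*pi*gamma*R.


Convert radius: R = 184 nm = 1.84e-07 m
F = 4 * pi * gamma * R
F = 4 * pi * 0.0634 * 1.84e-07
F = 1.46594e-07 N = 146.5943 nN

146.5943


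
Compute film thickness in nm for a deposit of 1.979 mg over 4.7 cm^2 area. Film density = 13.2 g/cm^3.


Convert: m = 1.979 mg = 1.9790e-06 kg, A = 4.7 cm^2 = 4.7000e-04 m^2, rho = 13.2 g/cm^3 = 13200 kg/m^3
t = m / (A * rho)
t = 1.9790e-06 / (4.7000e-04 * 13200)
t = 3.1899e-07 m = 319.0 nm

319.0


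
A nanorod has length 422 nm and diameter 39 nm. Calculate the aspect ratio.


Aspect ratio AR = length / diameter
AR = 422 / 39
AR = 10.82

10.82


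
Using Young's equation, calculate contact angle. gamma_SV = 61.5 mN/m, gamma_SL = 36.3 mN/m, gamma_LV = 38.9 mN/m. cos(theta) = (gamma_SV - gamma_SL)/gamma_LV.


cos(theta) = (gamma_SV - gamma_SL) / gamma_LV
cos(theta) = (61.5 - 36.3) / 38.9
cos(theta) = 0.647815
theta = arccos(0.647815) = 49.62 degrees

49.62


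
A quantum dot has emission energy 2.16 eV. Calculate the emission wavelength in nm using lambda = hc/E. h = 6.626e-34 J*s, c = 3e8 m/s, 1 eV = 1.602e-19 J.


Convert energy: E = 2.16 eV = 2.16 * 1.602e-19 = 3.46032e-19 J
lambda = h*c / E = 6.626e-34 * 3e8 / 3.46032e-19
lambda = 5.74456e-07 m = 574.5 nm

574.5


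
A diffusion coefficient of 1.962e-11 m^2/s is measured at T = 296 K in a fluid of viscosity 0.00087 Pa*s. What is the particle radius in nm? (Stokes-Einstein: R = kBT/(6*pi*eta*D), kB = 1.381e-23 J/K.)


Stokes-Einstein: R = kB*T / (6*pi*eta*D)
R = 1.381e-23 * 296 / (6 * pi * 0.00087 * 1.962e-11)
R = 1.27047e-08 m = 12.7 nm

12.7


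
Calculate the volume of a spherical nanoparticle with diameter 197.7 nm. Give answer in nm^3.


Radius r = 197.7/2 = 98.85 nm
Volume V = (4/3) * pi * r^3
V = (4/3) * pi * (98.85)^3
V = 4045932.47 nm^3

4045932.47


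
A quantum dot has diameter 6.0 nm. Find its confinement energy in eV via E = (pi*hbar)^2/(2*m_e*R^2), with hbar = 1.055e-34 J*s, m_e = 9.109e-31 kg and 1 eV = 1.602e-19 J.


Radius R = 6.0/2 = 3 nm = 3e-09 m
E = (pi * 1.055e-34)^2 / (2 * 9.109e-31 * (3e-09)^2)
E(J) = 6.69979e-21
E = E(J) / 1.602e-19 = 0.0418 eV

0.0418


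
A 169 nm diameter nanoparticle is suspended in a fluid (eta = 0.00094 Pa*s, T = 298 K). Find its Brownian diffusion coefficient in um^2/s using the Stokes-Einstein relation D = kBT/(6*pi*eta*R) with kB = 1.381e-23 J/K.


Radius R = 169/2 = 84.5 nm = 8.45e-08 m
D = kB*T / (6*pi*eta*R)
D = 1.381e-23 * 298 / (6 * pi * 0.00094 * 8.45e-08)
D = 2.74868e-12 m^2/s = 2.749 um^2/s

2.749


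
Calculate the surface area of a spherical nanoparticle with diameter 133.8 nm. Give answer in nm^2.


Radius r = 133.8/2 = 66.9 nm
Surface area SA = 4 * pi * r^2
SA = 4 * pi * (66.9)^2
SA = 56242.17 nm^2

56242.17


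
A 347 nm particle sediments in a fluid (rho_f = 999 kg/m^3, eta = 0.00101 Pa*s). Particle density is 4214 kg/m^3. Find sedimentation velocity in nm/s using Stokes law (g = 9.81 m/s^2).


Radius R = 347/2 nm = 1.735e-07 m
Density difference = 4214 - 999 = 3215 kg/m^3
v = 2 * R^2 * (rho_p - rho_f) * g / (9 * eta)
v = 2 * (1.735e-07)^2 * 3215 * 9.81 / (9 * 0.00101)
v = 2.08889e-07 m/s = 208.8888 nm/s

208.8888


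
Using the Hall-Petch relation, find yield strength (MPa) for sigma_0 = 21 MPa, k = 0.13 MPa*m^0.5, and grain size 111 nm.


d = 111 nm = 1.11e-07 m
sqrt(d) = 0.0003331666
Hall-Petch contribution = k / sqrt(d) = 0.13 / 0.0003331666 = 390.2 MPa
sigma = sigma_0 + k/sqrt(d) = 21 + 390.2 = 411.2 MPa

411.2


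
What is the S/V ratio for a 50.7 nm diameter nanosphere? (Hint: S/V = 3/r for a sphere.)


Radius r = 50.7/2 = 25.35 nm
S/V = 3 / r = 3 / 25.35
S/V = 0.1183 nm^-1

0.1183


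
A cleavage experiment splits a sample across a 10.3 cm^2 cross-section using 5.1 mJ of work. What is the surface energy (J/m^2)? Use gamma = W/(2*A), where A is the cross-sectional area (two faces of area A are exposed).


Convert: A = 10.3 cm^2 = 0.00103 m^2, W = 5.1 mJ = 0.0051 J
Cleaving exposes two faces of area A, so total new surface = 2*A and gamma = W / (2*A)
gamma = 0.0051 / (2 * 0.00103)
gamma = 2.476 J/m^2

2.476


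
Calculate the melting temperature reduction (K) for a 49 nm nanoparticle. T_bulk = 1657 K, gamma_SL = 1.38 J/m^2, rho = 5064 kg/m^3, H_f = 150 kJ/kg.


Radius R = 49/2 = 24.5 nm = 2.45e-08 m
Convert H_f = 150 kJ/kg = 150000 J/kg
dT = 2 * gamma_SL * T_bulk / (rho * H_f * R)
dT = 2 * 1.38 * 1657 / (5064 * 150000 * 2.45e-08)
dT = 245.7 K

245.7


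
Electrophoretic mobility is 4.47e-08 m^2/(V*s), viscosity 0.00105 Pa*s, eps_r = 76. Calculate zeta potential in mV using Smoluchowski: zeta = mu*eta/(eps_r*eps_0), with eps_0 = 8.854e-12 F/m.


Smoluchowski equation: zeta = mu * eta / (eps_r * eps_0)
zeta = 4.47e-08 * 0.00105 / (76 * 8.854e-12)
zeta = 0.06975 V = 69.75 mV

69.75


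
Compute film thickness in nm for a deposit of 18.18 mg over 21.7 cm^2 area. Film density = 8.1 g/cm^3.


Convert: m = 18.18 mg = 1.8180e-05 kg, A = 21.7 cm^2 = 2.1700e-03 m^2, rho = 8.1 g/cm^3 = 8100 kg/m^3
t = m / (A * rho)
t = 1.8180e-05 / (2.1700e-03 * 8100)
t = 1.0343e-06 m = 1034.3 nm

1034.3


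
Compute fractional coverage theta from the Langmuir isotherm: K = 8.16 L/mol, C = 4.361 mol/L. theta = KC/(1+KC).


Langmuir isotherm: theta = K*C / (1 + K*C)
K*C = 8.16 * 4.361 = 35.58576
theta = 35.58576 / (1 + 35.58576) = 35.58576 / 36.58576
theta = 0.9727

0.9727


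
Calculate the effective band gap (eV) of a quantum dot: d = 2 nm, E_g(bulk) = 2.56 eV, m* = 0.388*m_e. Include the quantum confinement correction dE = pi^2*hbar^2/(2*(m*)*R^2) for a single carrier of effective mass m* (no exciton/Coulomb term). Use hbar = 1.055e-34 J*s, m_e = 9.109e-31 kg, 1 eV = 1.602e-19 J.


Radius R = 2/2 nm = 1e-09 m
Confinement energy dE = pi^2 * hbar^2 / (2 * m_eff * m_e * R^2)
dE = pi^2 * (1.055e-34)^2 / (2 * 0.388 * 9.109e-31 * (1e-09)^2) J, divided by 1.602e-19 J/eV
dE = 0.9701 eV
Total band gap = E_g(bulk) + dE = 2.56 + 0.9701 = 3.5301 eV

3.5301


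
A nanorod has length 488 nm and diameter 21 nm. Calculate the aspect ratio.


Aspect ratio AR = length / diameter
AR = 488 / 21
AR = 23.24

23.24


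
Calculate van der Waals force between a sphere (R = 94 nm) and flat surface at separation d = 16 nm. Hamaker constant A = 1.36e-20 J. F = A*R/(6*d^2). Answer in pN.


Convert to SI: R = 94 nm = 9.4e-08 m, d = 16 nm = 1.6e-08 m
F = A * R / (6 * d^2)
F = 1.36e-20 * 9.4e-08 / (6 * (1.6e-08)^2)
F = 8.32292e-13 N = 0.832 pN

0.832


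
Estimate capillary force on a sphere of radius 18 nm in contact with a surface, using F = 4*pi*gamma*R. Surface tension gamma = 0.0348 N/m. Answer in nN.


Convert radius: R = 18 nm = 1.8e-08 m
F = 4 * pi * gamma * R
F = 4 * pi * 0.0348 * 1.8e-08
F = 7.87157e-09 N = 7.8716 nN

7.8716


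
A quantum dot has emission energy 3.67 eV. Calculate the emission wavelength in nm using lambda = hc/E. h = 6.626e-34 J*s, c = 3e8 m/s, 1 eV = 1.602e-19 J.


Convert energy: E = 3.67 eV = 3.67 * 1.602e-19 = 5.87934e-19 J
lambda = h*c / E = 6.626e-34 * 3e8 / 5.87934e-19
lambda = 3.38099e-07 m = 338.1 nm

338.1


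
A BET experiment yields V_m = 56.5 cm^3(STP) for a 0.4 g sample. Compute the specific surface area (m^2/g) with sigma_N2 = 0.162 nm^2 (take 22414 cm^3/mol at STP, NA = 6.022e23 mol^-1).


Number of moles in monolayer = V_m / 22414 = 56.5 / 22414 = 0.00252075
Number of molecules = moles * NA = 0.00252075 * 6.022e23
SA = molecules * sigma / mass
SA = (56.5 / 22414) * 6.022e23 * 0.162e-18 / 0.4
SA = 614.8 m^2/g

614.8


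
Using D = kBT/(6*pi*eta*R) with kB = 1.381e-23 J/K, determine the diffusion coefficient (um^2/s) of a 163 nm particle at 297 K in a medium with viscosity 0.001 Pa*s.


Radius R = 163/2 = 81.5 nm = 8.15e-08 m
D = kB*T / (6*pi*eta*R)
D = 1.381e-23 * 297 / (6 * pi * 0.001 * 8.15e-08)
D = 2.66988e-12 m^2/s = 2.67 um^2/s

2.67


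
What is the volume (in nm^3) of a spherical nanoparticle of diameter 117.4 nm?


Radius r = 117.4/2 = 58.7 nm
Volume V = (4/3) * pi * r^3
V = (4/3) * pi * (58.7)^3
V = 847233.1 nm^3

847233.1


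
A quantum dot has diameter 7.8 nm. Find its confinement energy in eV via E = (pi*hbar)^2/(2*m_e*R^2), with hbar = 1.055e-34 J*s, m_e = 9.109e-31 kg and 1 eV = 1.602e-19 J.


Radius R = 7.8/2 = 3.9 nm = 3.9e-09 m
E = (pi * 1.055e-34)^2 / (2 * 9.109e-31 * (3.9e-09)^2)
E(J) = 3.96438e-21
E = E(J) / 1.602e-19 = 0.0247 eV

0.0247


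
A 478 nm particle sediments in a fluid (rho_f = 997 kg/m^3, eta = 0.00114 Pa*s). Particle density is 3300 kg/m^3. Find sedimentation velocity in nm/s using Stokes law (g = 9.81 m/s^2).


Radius R = 478/2 nm = 2.39e-07 m
Density difference = 3300 - 997 = 2303 kg/m^3
v = 2 * R^2 * (rho_p - rho_f) * g / (9 * eta)
v = 2 * (2.39e-07)^2 * 2303 * 9.81 / (9 * 0.00114)
v = 2.5156e-07 m/s = 251.5599 nm/s

251.5599


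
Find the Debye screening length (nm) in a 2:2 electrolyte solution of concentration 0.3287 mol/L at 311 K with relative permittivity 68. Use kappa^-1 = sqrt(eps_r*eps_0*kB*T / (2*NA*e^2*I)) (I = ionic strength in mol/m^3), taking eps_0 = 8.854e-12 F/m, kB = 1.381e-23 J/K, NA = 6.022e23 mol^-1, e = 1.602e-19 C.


Ionic strength I = 0.3287 * 2^2 * 1000 = 1314.8 mol/m^3
kappa^-1 = sqrt(68 * 8.854e-12 * 1.381e-23 * 311 / (2 * 6.022e23 * (1.602e-19)^2 * 1314.8))
kappa^-1 = 0.252 nm

0.252


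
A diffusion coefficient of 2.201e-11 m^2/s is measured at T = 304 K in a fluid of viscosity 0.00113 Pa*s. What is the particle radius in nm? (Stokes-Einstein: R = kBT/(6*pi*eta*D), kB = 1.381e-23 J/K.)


Stokes-Einstein: R = kB*T / (6*pi*eta*D)
R = 1.381e-23 * 304 / (6 * pi * 0.00113 * 2.201e-11)
R = 8.95504e-09 m = 8.96 nm

8.96


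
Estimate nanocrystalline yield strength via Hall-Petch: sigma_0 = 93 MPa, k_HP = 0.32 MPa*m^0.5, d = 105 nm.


d = 105 nm = 1.05e-07 m
sqrt(d) = 0.000324037
Hall-Petch contribution = k / sqrt(d) = 0.32 / 0.000324037 = 987.5 MPa
sigma = sigma_0 + k/sqrt(d) = 93 + 987.5 = 1080.5 MPa

1080.5


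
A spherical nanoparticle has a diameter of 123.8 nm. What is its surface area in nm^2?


Radius r = 123.8/2 = 61.9 nm
Surface area SA = 4 * pi * r^2
SA = 4 * pi * (61.9)^2
SA = 48149.43 nm^2

48149.43


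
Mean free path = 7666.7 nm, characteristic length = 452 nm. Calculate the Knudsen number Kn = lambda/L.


Knudsen number Kn = lambda / L
Kn = 7666.7 / 452
Kn = 16.9617

16.9617


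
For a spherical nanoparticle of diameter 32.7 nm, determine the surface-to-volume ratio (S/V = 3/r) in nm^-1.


Radius r = 32.7/2 = 16.35 nm
S/V = 3 / r = 3 / 16.35
S/V = 0.1835 nm^-1

0.1835


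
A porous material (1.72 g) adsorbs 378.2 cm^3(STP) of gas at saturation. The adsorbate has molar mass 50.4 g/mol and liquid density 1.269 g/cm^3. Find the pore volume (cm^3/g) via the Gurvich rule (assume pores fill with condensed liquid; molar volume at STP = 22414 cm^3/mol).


Moles adsorbed n = V_ads / 22414 = 378.2 / 22414 = 1.687338e-02 mol
Liquid volume V_liq = n * M / rho_liq = 1.687338e-02 * 50.4 / 1.269 = 0.67015 cm^3
Specific pore volume V_pore = V_liq / m_sample = 0.67015 / 1.72
V_pore = 0.3896 cm^3/g

0.3896


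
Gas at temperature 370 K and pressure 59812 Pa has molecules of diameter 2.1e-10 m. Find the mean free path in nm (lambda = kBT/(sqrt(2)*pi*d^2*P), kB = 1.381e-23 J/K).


Mean free path: lambda = kB*T / (sqrt(2) * pi * d^2 * P)
lambda = 1.381e-23 * 370 / (sqrt(2) * pi * (2.1e-10)^2 * 59812)
lambda = 4.36017e-07 m
lambda = 436.02 nm

436.02


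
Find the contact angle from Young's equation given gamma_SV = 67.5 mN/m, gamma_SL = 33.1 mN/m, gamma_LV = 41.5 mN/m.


cos(theta) = (gamma_SV - gamma_SL) / gamma_LV
cos(theta) = (67.5 - 33.1) / 41.5
cos(theta) = 0.828916
theta = arccos(0.828916) = 34.01 degrees

34.01


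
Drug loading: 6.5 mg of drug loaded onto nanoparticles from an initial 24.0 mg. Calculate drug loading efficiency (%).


Drug loading efficiency = (drug loaded / drug initial) * 100
DLE = 6.5 / 24.0 * 100
DLE = 0.2708 * 100
DLE = 27.08%

27.08


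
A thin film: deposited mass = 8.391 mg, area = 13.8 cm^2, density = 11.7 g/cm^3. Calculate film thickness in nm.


Convert: m = 8.391 mg = 8.3910e-06 kg, A = 13.8 cm^2 = 1.3800e-03 m^2, rho = 11.7 g/cm^3 = 11700 kg/m^3
t = m / (A * rho)
t = 8.3910e-06 / (1.3800e-03 * 11700)
t = 5.1970e-07 m = 519.7 nm

519.7


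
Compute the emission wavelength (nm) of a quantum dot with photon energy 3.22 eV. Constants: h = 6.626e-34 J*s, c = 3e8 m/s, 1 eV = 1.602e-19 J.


Convert energy: E = 3.22 eV = 3.22 * 1.602e-19 = 5.15844e-19 J
lambda = h*c / E = 6.626e-34 * 3e8 / 5.15844e-19
lambda = 3.85349e-07 m = 385.3 nm

385.3


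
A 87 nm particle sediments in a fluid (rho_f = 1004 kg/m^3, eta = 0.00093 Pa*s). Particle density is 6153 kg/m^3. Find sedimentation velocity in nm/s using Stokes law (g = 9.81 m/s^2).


Radius R = 87/2 nm = 4.35e-08 m
Density difference = 6153 - 1004 = 5149 kg/m^3
v = 2 * R^2 * (rho_p - rho_f) * g / (9 * eta)
v = 2 * (4.35e-08)^2 * 5149 * 9.81 / (9 * 0.00093)
v = 2.28389e-08 m/s = 22.8389 nm/s

22.8389


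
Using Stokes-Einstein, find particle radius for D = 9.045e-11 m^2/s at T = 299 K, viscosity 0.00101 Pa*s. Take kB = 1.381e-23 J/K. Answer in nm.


Stokes-Einstein: R = kB*T / (6*pi*eta*D)
R = 1.381e-23 * 299 / (6 * pi * 0.00101 * 9.045e-11)
R = 2.39792e-09 m = 2.4 nm

2.4


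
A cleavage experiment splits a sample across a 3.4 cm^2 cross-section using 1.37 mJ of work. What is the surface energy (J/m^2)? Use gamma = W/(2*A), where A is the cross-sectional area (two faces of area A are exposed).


Convert: A = 3.4 cm^2 = 0.00034 m^2, W = 1.37 mJ = 0.00137 J
Cleaving exposes two faces of area A, so total new surface = 2*A and gamma = W / (2*A)
gamma = 0.00137 / (2 * 0.00034)
gamma = 2.015 J/m^2

2.015


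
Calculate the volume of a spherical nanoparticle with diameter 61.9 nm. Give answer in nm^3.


Radius r = 61.9/2 = 30.95 nm
Volume V = (4/3) * pi * r^3
V = (4/3) * pi * (30.95)^3
V = 124185.41 nm^3

124185.41


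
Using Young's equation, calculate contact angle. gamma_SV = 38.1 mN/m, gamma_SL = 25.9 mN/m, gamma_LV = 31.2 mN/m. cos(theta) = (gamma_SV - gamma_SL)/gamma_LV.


cos(theta) = (gamma_SV - gamma_SL) / gamma_LV
cos(theta) = (38.1 - 25.9) / 31.2
cos(theta) = 0.391026
theta = arccos(0.391026) = 66.98 degrees

66.98


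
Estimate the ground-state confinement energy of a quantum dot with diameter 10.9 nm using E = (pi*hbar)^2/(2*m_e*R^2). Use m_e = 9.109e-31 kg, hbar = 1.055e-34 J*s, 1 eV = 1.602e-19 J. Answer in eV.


Radius R = 10.9/2 = 5.45 nm = 5.45e-09 m
E = (pi * 1.055e-34)^2 / (2 * 9.109e-31 * (5.45e-09)^2)
E(J) = 2.03007e-21
E = E(J) / 1.602e-19 = 0.0127 eV

0.0127


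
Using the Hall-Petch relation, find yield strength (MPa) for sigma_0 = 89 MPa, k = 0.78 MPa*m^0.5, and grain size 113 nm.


d = 113 nm = 1.13e-07 m
sqrt(d) = 0.0003361547
Hall-Petch contribution = k / sqrt(d) = 0.78 / 0.0003361547 = 2320.4 MPa
sigma = sigma_0 + k/sqrt(d) = 89 + 2320.4 = 2409.4 MPa

2409.4


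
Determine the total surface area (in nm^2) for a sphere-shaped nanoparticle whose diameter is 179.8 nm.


Radius r = 179.8/2 = 89.9 nm
Surface area SA = 4 * pi * r^2
SA = 4 * pi * (89.9)^2
SA = 101561.53 nm^2

101561.53


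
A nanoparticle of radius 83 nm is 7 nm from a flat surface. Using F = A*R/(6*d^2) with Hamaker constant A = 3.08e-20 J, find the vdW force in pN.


Convert to SI: R = 83 nm = 8.3e-08 m, d = 7 nm = 7e-09 m
F = A * R / (6 * d^2)
F = 3.08e-20 * 8.3e-08 / (6 * (7e-09)^2)
F = 8.69524e-12 N = 8.695 pN

8.695


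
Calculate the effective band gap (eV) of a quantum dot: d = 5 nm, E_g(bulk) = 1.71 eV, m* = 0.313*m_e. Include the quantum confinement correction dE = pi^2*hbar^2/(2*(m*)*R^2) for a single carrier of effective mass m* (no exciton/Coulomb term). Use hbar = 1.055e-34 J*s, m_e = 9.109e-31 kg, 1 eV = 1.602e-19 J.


Radius R = 5/2 nm = 2.5e-09 m
Confinement energy dE = pi^2 * hbar^2 / (2 * m_eff * m_e * R^2)
dE = pi^2 * (1.055e-34)^2 / (2 * 0.313 * 9.109e-31 * (2.5e-09)^2) J, divided by 1.602e-19 J/eV
dE = 0.1924 eV
Total band gap = E_g(bulk) + dE = 1.71 + 0.1924 = 1.9024 eV

1.9024


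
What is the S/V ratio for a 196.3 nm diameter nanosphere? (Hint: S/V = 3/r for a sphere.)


Radius r = 196.3/2 = 98.15 nm
S/V = 3 / r = 3 / 98.15
S/V = 0.0306 nm^-1

0.0306


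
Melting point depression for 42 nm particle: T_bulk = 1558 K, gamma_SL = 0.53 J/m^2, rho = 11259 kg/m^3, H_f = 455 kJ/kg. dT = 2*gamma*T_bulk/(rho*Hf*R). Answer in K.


Radius R = 42/2 = 21 nm = 2.1e-08 m
Convert H_f = 455 kJ/kg = 455000 J/kg
dT = 2 * gamma_SL * T_bulk / (rho * H_f * R)
dT = 2 * 0.53 * 1558 / (11259 * 455000 * 2.1e-08)
dT = 15.4 K

15.4


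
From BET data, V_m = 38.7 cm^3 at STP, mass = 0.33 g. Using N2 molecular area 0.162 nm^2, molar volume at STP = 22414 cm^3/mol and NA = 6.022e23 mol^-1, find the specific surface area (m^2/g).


Number of moles in monolayer = V_m / 22414 = 38.7 / 22414 = 0.0017266
Number of molecules = moles * NA = 0.0017266 * 6.022e23
SA = molecules * sigma / mass
SA = (38.7 / 22414) * 6.022e23 * 0.162e-18 / 0.33
SA = 510.4 m^2/g

510.4


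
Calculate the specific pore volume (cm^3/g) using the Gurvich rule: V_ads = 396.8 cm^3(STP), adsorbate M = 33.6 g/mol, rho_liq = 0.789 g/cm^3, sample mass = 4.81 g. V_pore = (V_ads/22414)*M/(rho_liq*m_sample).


Moles adsorbed n = V_ads / 22414 = 396.8 / 22414 = 1.770322e-02 mol
Liquid volume V_liq = n * M / rho_liq = 1.770322e-02 * 33.6 / 0.789 = 0.75390 cm^3
Specific pore volume V_pore = V_liq / m_sample = 0.75390 / 4.81
V_pore = 0.1567 cm^3/g

0.1567


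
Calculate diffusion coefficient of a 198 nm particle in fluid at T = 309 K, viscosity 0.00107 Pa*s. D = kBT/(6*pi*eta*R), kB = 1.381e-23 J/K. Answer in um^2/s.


Radius R = 198/2 = 99 nm = 9.9e-08 m
D = kB*T / (6*pi*eta*R)
D = 1.381e-23 * 309 / (6 * pi * 0.00107 * 9.9e-08)
D = 2.13714e-12 m^2/s = 2.137 um^2/s

2.137


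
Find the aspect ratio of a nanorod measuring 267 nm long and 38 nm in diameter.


Aspect ratio AR = length / diameter
AR = 267 / 38
AR = 7.03

7.03


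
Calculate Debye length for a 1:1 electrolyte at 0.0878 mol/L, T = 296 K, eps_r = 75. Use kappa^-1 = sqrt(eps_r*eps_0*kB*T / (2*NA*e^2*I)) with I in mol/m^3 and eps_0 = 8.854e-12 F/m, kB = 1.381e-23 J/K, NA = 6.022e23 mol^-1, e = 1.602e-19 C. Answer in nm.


Ionic strength I = 0.0878 * 1^2 * 1000 = 87.8 mol/m^3
kappa^-1 = sqrt(75 * 8.854e-12 * 1.381e-23 * 296 / (2 * 6.022e23 * (1.602e-19)^2 * 87.8))
kappa^-1 = 1.0 nm

1.0


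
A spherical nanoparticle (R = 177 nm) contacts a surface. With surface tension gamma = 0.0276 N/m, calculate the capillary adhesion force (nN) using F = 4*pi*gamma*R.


Convert radius: R = 177 nm = 1.77e-07 m
F = 4 * pi * gamma * R
F = 4 * pi * 0.0276 * 1.77e-07
F = 6.13892e-08 N = 61.3892 nN

61.3892


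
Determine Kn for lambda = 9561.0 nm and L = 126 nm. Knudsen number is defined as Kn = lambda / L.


Knudsen number Kn = lambda / L
Kn = 9561.0 / 126
Kn = 75.881

75.881


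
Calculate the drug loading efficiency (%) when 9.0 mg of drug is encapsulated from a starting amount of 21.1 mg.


Drug loading efficiency = (drug loaded / drug initial) * 100
DLE = 9.0 / 21.1 * 100
DLE = 0.4265 * 100
DLE = 42.65%

42.65


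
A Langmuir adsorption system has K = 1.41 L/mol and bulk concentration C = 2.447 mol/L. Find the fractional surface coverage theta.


Langmuir isotherm: theta = K*C / (1 + K*C)
K*C = 1.41 * 2.447 = 3.45027
theta = 3.45027 / (1 + 3.45027) = 3.45027 / 4.45027
theta = 0.7753

0.7753


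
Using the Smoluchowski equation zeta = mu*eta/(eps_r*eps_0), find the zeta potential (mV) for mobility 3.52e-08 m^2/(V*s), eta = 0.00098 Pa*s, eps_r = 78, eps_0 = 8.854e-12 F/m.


Smoluchowski equation: zeta = mu * eta / (eps_r * eps_0)
zeta = 3.52e-08 * 0.00098 / (78 * 8.854e-12)
zeta = 0.04995 V = 49.95 mV

49.95


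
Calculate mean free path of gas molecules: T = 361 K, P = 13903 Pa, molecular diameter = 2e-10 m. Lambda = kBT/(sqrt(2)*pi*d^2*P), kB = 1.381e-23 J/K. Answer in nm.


Mean free path: lambda = kB*T / (sqrt(2) * pi * d^2 * P)
lambda = 1.381e-23 * 361 / (sqrt(2) * pi * (2e-10)^2 * 13903)
lambda = 2.01775e-06 m
lambda = 2017.75 nm

2017.75


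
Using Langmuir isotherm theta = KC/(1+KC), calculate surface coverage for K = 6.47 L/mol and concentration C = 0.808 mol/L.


Langmuir isotherm: theta = K*C / (1 + K*C)
K*C = 6.47 * 0.808 = 5.22776
theta = 5.22776 / (1 + 5.22776) = 5.22776 / 6.22776
theta = 0.8394

0.8394


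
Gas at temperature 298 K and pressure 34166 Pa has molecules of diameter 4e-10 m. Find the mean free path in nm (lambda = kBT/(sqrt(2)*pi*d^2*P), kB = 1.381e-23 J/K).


Mean free path: lambda = kB*T / (sqrt(2) * pi * d^2 * P)
lambda = 1.381e-23 * 298 / (sqrt(2) * pi * (4e-10)^2 * 34166)
lambda = 1.69446e-07 m
lambda = 169.45 nm

169.45


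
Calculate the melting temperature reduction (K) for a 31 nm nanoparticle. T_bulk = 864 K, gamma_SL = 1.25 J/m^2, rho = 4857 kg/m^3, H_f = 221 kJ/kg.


Radius R = 31/2 = 15.5 nm = 1.55e-08 m
Convert H_f = 221 kJ/kg = 221000 J/kg
dT = 2 * gamma_SL * T_bulk / (rho * H_f * R)
dT = 2 * 1.25 * 864 / (4857 * 221000 * 1.55e-08)
dT = 129.8 K

129.8


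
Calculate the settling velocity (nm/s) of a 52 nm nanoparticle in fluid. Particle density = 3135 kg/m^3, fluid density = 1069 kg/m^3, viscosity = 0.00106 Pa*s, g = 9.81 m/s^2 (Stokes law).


Radius R = 52/2 nm = 2.6e-08 m
Density difference = 3135 - 1069 = 2066 kg/m^3
v = 2 * R^2 * (rho_p - rho_f) * g / (9 * eta)
v = 2 * (2.6e-08)^2 * 2066 * 9.81 / (9 * 0.00106)
v = 2.87229e-09 m/s = 2.8723 nm/s

2.8723


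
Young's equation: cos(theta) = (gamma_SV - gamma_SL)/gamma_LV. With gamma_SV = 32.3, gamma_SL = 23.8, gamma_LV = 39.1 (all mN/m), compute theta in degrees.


cos(theta) = (gamma_SV - gamma_SL) / gamma_LV
cos(theta) = (32.3 - 23.8) / 39.1
cos(theta) = 0.217391
theta = arccos(0.217391) = 77.44 degrees

77.44


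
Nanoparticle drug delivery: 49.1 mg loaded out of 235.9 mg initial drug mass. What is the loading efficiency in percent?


Drug loading efficiency = (drug loaded / drug initial) * 100
DLE = 49.1 / 235.9 * 100
DLE = 0.2081 * 100
DLE = 20.81%

20.81


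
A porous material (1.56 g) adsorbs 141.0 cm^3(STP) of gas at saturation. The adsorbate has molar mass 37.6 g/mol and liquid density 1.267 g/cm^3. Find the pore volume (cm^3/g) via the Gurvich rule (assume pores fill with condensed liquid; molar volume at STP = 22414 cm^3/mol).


Moles adsorbed n = V_ads / 22414 = 141.0 / 22414 = 6.290711e-03 mol
Liquid volume V_liq = n * M / rho_liq = 6.290711e-03 * 37.6 / 1.267 = 0.18669 cm^3
Specific pore volume V_pore = V_liq / m_sample = 0.18669 / 1.56
V_pore = 0.1197 cm^3/g

0.1197


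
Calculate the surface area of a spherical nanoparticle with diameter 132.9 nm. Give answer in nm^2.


Radius r = 132.9/2 = 66.45 nm
Surface area SA = 4 * pi * r^2
SA = 4 * pi * (66.45)^2
SA = 55488.1 nm^2

55488.1


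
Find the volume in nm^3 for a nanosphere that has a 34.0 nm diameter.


Radius r = 34.0/2 = 17 nm
Volume V = (4/3) * pi * r^3
V = (4/3) * pi * (17)^3
V = 20579.53 nm^3

20579.53


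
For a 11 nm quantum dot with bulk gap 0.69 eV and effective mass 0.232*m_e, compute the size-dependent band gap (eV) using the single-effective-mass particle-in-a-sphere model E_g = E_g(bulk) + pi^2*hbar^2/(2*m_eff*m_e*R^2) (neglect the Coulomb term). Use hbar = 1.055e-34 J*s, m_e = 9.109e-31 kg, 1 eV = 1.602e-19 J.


Radius R = 11/2 nm = 5.5e-09 m
Confinement energy dE = pi^2 * hbar^2 / (2 * m_eff * m_e * R^2)
dE = pi^2 * (1.055e-34)^2 / (2 * 0.232 * 9.109e-31 * (5.5e-09)^2) J, divided by 1.602e-19 J/eV
dE = 0.0536 eV
Total band gap = E_g(bulk) + dE = 0.69 + 0.0536 = 0.7436 eV

0.7436


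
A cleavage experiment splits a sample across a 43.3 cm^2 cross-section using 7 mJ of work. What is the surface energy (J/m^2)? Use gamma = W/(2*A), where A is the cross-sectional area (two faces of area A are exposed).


Convert: A = 43.3 cm^2 = 0.00433 m^2, W = 7 mJ = 0.007 J
Cleaving exposes two faces of area A, so total new surface = 2*A and gamma = W / (2*A)
gamma = 0.007 / (2 * 0.00433)
gamma = 0.808 J/m^2

0.808


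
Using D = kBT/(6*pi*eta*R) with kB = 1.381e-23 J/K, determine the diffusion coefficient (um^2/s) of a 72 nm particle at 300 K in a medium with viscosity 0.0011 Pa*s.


Radius R = 72/2 = 36 nm = 3.6e-08 m
D = kB*T / (6*pi*eta*R)
D = 1.381e-23 * 300 / (6 * pi * 0.0011 * 3.6e-08)
D = 5.55033e-12 m^2/s = 5.55 um^2/s

5.55


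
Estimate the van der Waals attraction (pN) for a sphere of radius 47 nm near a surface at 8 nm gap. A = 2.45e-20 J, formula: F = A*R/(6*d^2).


Convert to SI: R = 47 nm = 4.7e-08 m, d = 8 nm = 8e-09 m
F = A * R / (6 * d^2)
F = 2.45e-20 * 4.7e-08 / (6 * (8e-09)^2)
F = 2.9987e-12 N = 2.999 pN

2.999


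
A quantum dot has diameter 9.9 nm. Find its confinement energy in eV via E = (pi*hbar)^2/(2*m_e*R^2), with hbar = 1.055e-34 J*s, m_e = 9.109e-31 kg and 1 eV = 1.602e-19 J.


Radius R = 9.9/2 = 4.95 nm = 4.95e-09 m
E = (pi * 1.055e-34)^2 / (2 * 9.109e-31 * (4.95e-09)^2)
E(J) = 2.4609e-21
E = E(J) / 1.602e-19 = 0.0154 eV

0.0154


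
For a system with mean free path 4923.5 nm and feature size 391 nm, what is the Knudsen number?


Knudsen number Kn = lambda / L
Kn = 4923.5 / 391
Kn = 12.5921

12.5921


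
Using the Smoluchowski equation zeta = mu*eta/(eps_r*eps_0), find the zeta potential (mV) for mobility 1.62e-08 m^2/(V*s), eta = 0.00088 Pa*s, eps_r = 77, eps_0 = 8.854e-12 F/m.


Smoluchowski equation: zeta = mu * eta / (eps_r * eps_0)
zeta = 1.62e-08 * 0.00088 / (77 * 8.854e-12)
zeta = 0.020911 V = 20.91 mV

20.91


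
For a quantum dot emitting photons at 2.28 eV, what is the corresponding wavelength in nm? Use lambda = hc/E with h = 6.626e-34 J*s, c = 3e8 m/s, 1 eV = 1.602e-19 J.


Convert energy: E = 2.28 eV = 2.28 * 1.602e-19 = 3.65256e-19 J
lambda = h*c / E = 6.626e-34 * 3e8 / 3.65256e-19
lambda = 5.44221e-07 m = 544.2 nm

544.2


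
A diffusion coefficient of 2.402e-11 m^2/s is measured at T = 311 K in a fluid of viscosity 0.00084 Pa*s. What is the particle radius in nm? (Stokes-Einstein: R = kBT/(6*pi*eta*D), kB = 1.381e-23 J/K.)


Stokes-Einstein: R = kB*T / (6*pi*eta*D)
R = 1.381e-23 * 311 / (6 * pi * 0.00084 * 2.402e-11)
R = 1.12928e-08 m = 11.29 nm

11.29


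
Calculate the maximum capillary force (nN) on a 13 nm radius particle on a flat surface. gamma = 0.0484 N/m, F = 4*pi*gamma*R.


Convert radius: R = 13 nm = 1.3e-08 m
F = 4 * pi * gamma * R
F = 4 * pi * 0.0484 * 1.3e-08
F = 7.90676e-09 N = 7.9068 nN

7.9068


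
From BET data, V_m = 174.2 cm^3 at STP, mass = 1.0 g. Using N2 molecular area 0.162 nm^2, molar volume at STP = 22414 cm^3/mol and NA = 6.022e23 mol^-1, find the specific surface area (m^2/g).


Number of moles in monolayer = V_m / 22414 = 174.2 / 22414 = 0.00777193
Number of molecules = moles * NA = 0.00777193 * 6.022e23
SA = molecules * sigma / mass
SA = (174.2 / 22414) * 6.022e23 * 0.162e-18 / 1.0
SA = 758.2 m^2/g

758.2


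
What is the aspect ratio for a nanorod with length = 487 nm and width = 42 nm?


Aspect ratio AR = length / diameter
AR = 487 / 42
AR = 11.6

11.6
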